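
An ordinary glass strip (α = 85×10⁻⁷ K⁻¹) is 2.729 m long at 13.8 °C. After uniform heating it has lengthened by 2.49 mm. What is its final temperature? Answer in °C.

T = 121 °C

ΔL = αL₀ΔT ⇒ ΔT = ΔL / (αL₀)
ΔT = 2.49×10⁻³ m / (85×10⁻⁷ × 2.729 m) = 107.34 K
T = 13.8 + 107.34 = 121.14 °C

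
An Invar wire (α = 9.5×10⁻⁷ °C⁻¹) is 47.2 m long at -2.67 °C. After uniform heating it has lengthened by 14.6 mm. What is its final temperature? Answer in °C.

ΔL = αL₀ΔT ⇒ ΔT = ΔL / (αL₀)
ΔT = 14.6×10⁻³ m / (9.5×10⁻⁷ × 47.2 m) = 325.60 K
T = -2.67 + 325.60 = 322.93 °C

T = 323 °C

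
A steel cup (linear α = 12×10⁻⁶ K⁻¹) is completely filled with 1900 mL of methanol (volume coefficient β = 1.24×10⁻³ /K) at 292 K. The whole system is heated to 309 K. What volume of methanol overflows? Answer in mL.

38.9 mL

The cup also expands: β_container ≈ 3α = 3.6×10⁻⁵ /K
Net overflow = V₀(β_liq − 3α_cont)ΔT
β − 3α = 1.24×10⁻³ − 3.6×10⁻⁵ = 1.204×10⁻³ /K; ΔT = 17 K
ΔV = 1900 × 1.204×10⁻³ × 17 = 38.9 mL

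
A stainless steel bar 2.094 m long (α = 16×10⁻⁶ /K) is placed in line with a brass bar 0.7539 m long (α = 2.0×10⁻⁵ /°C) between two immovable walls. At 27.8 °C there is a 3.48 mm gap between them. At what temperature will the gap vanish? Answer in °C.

α₁L₁ = 3.3504×10⁻⁵ m/K, α₂L₂ = 1.5078×10⁻⁵ m/K → total 4.8582×10⁻⁵ m/K
ΔT = g/(α₁L₁+α₂L₂) = 3.48×10⁻³ / 4.8582×10⁻⁵ = 71.631 K
T = 27.8 + 71.631 = 99.431 °C

T = 99.4 °C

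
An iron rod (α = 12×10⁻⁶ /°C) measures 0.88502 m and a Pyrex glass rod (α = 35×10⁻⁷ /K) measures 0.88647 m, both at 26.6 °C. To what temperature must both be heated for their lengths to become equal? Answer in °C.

T = 219.5 °C

L₁(1 + α₁ΔT) = L₂(1 + α₂ΔT) ⇒ ΔT = (L₂ − L₁)/(α₁L₁ − α₂L₂)
L₂ − L₁ = 0.88647 − 0.88502 = 1.45×10⁻³ m
α₁L₁ − α₂L₂ = 12×10⁻⁶×0.88502 − 35×10⁻⁷×0.88647 = 7.517595×10⁻⁶ m/K
ΔT = 1.45×10⁻³ / 7.517595×10⁻⁶ = 192.881 K
T = 26.6 + 192.881 = 219.481 °C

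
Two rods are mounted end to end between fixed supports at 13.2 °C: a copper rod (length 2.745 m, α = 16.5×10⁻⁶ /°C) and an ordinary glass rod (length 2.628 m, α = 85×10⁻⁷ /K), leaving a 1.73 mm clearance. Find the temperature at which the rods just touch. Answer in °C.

T = 38.8 °C

Gap closes when ΔL₁ + ΔL₂ = 1.73 mm = 1.73×10⁻³ m
(α₁L₁ + α₂L₂)ΔT = g
α₁L₁ + α₂L₂ = 16.5×10⁻⁶×2.745 + 85×10⁻⁷×2.628 = 6.76305×10⁻⁵ m/K
ΔT = 1.73×10⁻³ / 6.76305×10⁻⁵ = 25.580 K
T = 13.2 + 25.580 = 38.780 °C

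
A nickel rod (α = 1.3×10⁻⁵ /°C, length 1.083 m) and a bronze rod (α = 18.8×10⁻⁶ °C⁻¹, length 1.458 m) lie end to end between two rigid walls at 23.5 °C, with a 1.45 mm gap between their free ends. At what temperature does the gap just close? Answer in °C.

α₁L₁ = 1.4079×10⁻⁵ m/K, α₂L₂ = 2.74104×10⁻⁵ m/K → total 4.14894×10⁻⁵ m/K
ΔT = g/(α₁L₁+α₂L₂) = 1.45×10⁻³ / 4.14894×10⁻⁵ = 34.949 K
T = 23.5 + 34.949 = 58.449 °C

T = 58.4 °C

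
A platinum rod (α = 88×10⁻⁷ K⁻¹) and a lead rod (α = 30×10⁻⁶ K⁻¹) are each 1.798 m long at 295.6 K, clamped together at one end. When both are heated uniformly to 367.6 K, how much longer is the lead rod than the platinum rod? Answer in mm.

ΔT = 72.0 K
platinum: ΔL = 88×10⁻⁷ × 1.798 m × 72.0 = 1.1392×10⁻³ m = 1.1392 mm
lead: ΔL = 30×10⁻⁶ × 1.798 m × 72.0 = 3.8837×10⁻³ m = 3.8837 mm
difference = 3.8837 − 1.1392 = 2.7445 mm

2.74 mm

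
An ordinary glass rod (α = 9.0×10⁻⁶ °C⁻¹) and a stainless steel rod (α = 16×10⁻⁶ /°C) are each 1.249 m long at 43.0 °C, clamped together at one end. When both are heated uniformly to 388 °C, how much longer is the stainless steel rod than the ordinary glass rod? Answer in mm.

3.02 mm

ΔT = 345.0 K
ordinary glass: ΔL = 9.0×10⁻⁶ × 1.249 m × 345.0 = 3.8781×10⁻³ m = 3.8781 mm
stainless steel: ΔL = 16×10⁻⁶ × 1.249 m × 345.0 = 6.8945×10⁻³ m = 6.8945 mm
difference = 6.8945 − 3.8781 = 3.0164 mm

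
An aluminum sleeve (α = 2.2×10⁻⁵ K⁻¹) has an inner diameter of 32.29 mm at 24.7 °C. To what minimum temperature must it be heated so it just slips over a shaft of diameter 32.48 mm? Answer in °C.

Required Δd = 32.48 − 32.29 = 0.19 mm
Δd = αd₀ΔT ⇒ ΔT = Δd/(αd₀) = 0.19 / (2.2×10⁻⁵ × 32.29) = 267.46 K
T_min = 24.7 + 267.46 = 292.16 °C

T = 292 °C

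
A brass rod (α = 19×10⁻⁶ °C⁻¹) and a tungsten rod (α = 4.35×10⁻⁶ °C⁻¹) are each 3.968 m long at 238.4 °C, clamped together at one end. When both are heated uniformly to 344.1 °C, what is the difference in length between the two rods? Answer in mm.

6.14 mm

ΔT = 105.7 K
brass: ΔL = 19×10⁻⁶ × 3.968 m × 105.7 = 7.9689×10⁻³ m = 7.9689 mm
tungsten: ΔL = 4.35×10⁻⁶ × 3.968 m × 105.7 = 1.8245×10⁻³ m = 1.8245 mm
difference = 7.9689 − 1.8245 = 6.1444 mm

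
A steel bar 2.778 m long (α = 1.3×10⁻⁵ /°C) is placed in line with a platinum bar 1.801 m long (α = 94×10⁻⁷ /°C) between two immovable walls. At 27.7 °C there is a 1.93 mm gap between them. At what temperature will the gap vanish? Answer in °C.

α₁L₁ = 3.6114×10⁻⁵ m/K, α₂L₂ = 1.69294×10⁻⁵ m/K → total 5.30434×10⁻⁵ m/K
ΔT = g/(α₁L₁+α₂L₂) = 1.93×10⁻³ / 5.30434×10⁻⁵ = 36.385 K
T = 27.7 + 36.385 = 64.085 °C

T = 64.1 °C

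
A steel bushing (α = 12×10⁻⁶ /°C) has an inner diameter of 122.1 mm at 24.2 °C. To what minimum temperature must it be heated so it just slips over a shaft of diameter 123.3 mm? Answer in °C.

T = 843 °C

Required Δd = 123.3 − 122.1 = 1.2 mm
Δd = αd₀ΔT ⇒ ΔT = Δd/(αd₀) = 1.2 / (12×10⁻⁶ × 122.1) = 819.00 K
T_min = 24.2 + 819.00 = 843.20 °C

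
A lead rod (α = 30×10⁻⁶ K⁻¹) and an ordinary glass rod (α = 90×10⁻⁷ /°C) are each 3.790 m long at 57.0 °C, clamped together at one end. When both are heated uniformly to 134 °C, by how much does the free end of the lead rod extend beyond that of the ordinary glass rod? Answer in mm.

6.13 mm

ΔT = 77.0 K
lead: ΔL = 30×10⁻⁶ × 3.790 m × 77.0 = 8.7549×10⁻³ m = 8.7549 mm
ordinary glass: ΔL = 90×10⁻⁷ × 3.790 m × 77.0 = 2.6265×10⁻³ m = 2.6265 mm
difference = 8.7549 − 2.6265 = 6.1284 mm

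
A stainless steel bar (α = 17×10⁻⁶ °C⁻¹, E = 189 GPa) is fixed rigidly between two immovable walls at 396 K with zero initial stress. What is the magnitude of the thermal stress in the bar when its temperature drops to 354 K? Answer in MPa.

σ = 135 MPa

Fully constrained: the free strain ε = αΔT is blocked, so σ = Eε = EαΔT.
|ΔT| = 42 K
σ = 189×10⁹ × 17×10⁻⁶ × 42 = 1.35×10⁸ Pa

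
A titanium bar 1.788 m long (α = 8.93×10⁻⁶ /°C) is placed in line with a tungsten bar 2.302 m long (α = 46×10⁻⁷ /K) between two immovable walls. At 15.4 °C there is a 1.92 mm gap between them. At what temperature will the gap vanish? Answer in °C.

T = 87.7 °C

α₁L₁ = 1.596684×10⁻⁵ m/K, α₂L₂ = 1.05892×10⁻⁵ m/K → total 2.655604×10⁻⁵ m/K
ΔT = g/(α₁L₁+α₂L₂) = 1.92×10⁻³ / 2.655604×10⁻⁵ = 72.300 K
T = 15.4 + 72.300 = 87.700 °C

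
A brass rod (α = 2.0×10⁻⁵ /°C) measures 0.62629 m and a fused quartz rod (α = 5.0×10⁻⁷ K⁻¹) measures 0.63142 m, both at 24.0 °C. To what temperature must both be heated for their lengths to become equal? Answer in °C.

L₁(1 + α₁ΔT) = L₂(1 + α₂ΔT) ⇒ ΔT = (L₂ − L₁)/(α₁L₁ − α₂L₂)
L₂ − L₁ = 0.63142 − 0.62629 = 5.13×10⁻³ m
α₁L₁ − α₂L₂ = 2.0×10⁻⁵×0.62629 − 5.0×10⁻⁷×0.63142 = 1.221009×10⁻⁵ m/K
ΔT = 5.13×10⁻³ / 1.221009×10⁻⁵ = 420.144 K
T = 24.0 + 420.144 = 444.144 °C

T = 444.1 °C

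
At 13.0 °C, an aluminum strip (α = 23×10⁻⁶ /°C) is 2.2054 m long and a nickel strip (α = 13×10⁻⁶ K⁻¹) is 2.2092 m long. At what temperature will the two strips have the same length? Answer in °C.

T = 185.7 °C

Equal length when α₁L₁ΔT − α₂L₂ΔT = L₂ − L₁ = 3.80×10⁻³ m
α₁L₁ = 5.07242×10⁻⁵, α₂L₂ = 2.87196×10⁻⁵ → Δ(αL) = 2.20046×10⁻⁵ m/K
ΔT = 3.80×10⁻³ / 2.20046×10⁻⁵ = 172.691 K, so T = 13.0 + 172.691 = 185.691 °C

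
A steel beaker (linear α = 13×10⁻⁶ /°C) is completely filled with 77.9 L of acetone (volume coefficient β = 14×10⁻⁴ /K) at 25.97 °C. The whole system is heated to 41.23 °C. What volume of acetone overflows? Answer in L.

1.62 L

The beaker also expands: β_container ≈ 3α = 3.9×10⁻⁵ /K
Net overflow = V₀(β_liq − 3α_cont)ΔT
β − 3α = 1.40×10⁻³ − 3.9×10⁻⁵ = 1.361×10⁻³ /K; ΔT = 15.26 K
ΔV = 77.9 × 1.361×10⁻³ × 15.26 = 1.62 L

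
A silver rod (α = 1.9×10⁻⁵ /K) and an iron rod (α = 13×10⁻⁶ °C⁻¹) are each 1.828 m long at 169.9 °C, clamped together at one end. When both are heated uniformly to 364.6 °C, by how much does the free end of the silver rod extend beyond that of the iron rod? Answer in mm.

2.14 mm

ΔT = 194.7 K
silver: ΔL = 1.9×10⁻⁵ × 1.828 m × 194.7 = 6.7623×10⁻³ m = 6.7623 mm
iron: ΔL = 13×10⁻⁶ × 1.828 m × 194.7 = 4.6269×10⁻³ m = 4.6269 mm
difference = 6.7623 − 4.6269 = 2.1354 mm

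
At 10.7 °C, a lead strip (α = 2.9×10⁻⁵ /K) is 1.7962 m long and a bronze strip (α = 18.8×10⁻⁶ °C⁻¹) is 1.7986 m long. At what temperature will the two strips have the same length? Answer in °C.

Equal length when α₁L₁ΔT − α₂L₂ΔT = L₂ − L₁ = 2.40×10⁻³ m
α₁L₁ = 5.20898×10⁻⁵, α₂L₂ = 3.381368×10⁻⁵ → Δ(αL) = 1.827612×10⁻⁵ m/K
ΔT = 2.40×10⁻³ / 1.827612×10⁻⁵ = 131.319 K, so T = 10.7 + 131.319 = 142.019 °C

T = 142.0 °C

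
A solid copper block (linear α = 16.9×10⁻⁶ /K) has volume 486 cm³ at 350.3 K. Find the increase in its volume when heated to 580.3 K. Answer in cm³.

Isotropic solid: β ≈ 3α = 5.1×10⁻⁵ /K; ΔT = 230.0 K
ΔV = 3αV₀ΔT = 3(16.9×10⁻⁶)(486)(230.0) = 5.67 cm³

ΔV = 5.67 cm³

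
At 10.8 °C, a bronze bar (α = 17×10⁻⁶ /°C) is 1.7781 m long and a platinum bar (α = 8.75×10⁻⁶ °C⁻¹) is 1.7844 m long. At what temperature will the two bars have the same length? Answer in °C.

T = 441.9 °C

L₁(1 + α₁ΔT) = L₂(1 + α₂ΔT) ⇒ ΔT = (L₂ − L₁)/(α₁L₁ − α₂L₂)
L₂ − L₁ = 1.7844 − 1.7781 = 6.30×10⁻³ m
α₁L₁ − α₂L₂ = 17×10⁻⁶×1.7781 − 8.75×10⁻⁶×1.7844 = 1.46142×10⁻⁵ m/K
ΔT = 6.30×10⁻³ / 1.46142×10⁻⁵ = 431.088 K
T = 10.8 + 431.088 = 441.888 °C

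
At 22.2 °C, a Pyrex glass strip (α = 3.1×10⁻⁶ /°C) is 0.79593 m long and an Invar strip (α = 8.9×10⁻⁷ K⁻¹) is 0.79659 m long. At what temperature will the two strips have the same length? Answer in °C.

T = 397.5 °C

Equal length when α₁L₁ΔT − α₂L₂ΔT = L₂ − L₁ = 6.60×10⁻⁴ m
α₁L₁ = 2.467383×10⁻⁶, α₂L₂ = 7.089651×10⁻⁷ → Δ(αL) = 1.7584179×10⁻⁶ m/K
ΔT = 6.60×10⁻⁴ / 1.7584179×10⁻⁶ = 375.337 K, so T = 22.2 + 375.337 = 397.537 °C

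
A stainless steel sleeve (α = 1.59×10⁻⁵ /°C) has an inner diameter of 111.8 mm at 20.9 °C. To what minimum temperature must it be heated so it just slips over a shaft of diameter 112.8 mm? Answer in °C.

T = 583 °C

Required Δd = 112.8 − 111.8 = 1.0 mm
Δd = αd₀ΔT ⇒ ΔT = Δd/(αd₀) = 1.0 / (1.59×10⁻⁵ × 111.8) = 562.55 K
T_min = 20.9 + 562.55 = 583.45 °C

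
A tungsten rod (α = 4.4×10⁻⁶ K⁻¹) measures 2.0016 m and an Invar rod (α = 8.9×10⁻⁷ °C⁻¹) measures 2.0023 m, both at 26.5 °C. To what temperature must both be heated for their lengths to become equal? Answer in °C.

Equal length when α₁L₁ΔT − α₂L₂ΔT = L₂ − L₁ = 7.00×10⁻⁴ m
α₁L₁ = 8.80704×10⁻⁶, α₂L₂ = 1.782047×10⁻⁶ → Δ(αL) = 7.024993×10⁻⁶ m/K
ΔT = 7.00×10⁻⁴ / 7.024993×10⁻⁶ = 99.644 K, so T = 26.5 + 99.644 = 126.144 °C

T = 126.1 °C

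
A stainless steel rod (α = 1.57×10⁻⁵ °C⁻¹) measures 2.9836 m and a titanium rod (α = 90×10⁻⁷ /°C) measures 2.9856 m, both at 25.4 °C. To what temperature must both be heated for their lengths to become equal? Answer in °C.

L₁(1 + α₁ΔT) = L₂(1 + α₂ΔT) ⇒ ΔT = (L₂ − L₁)/(α₁L₁ − α₂L₂)
L₂ − L₁ = 2.9856 − 2.9836 = 2.00×10⁻³ m
α₁L₁ − α₂L₂ = 1.57×10⁻⁵×2.9836 − 90×10⁻⁷×2.9856 = 1.997212×10⁻⁵ m/K
ΔT = 2.00×10⁻³ / 1.997212×10⁻⁵ = 100.140 K
T = 25.4 + 100.140 = 125.540 °C

T = 125.5 °C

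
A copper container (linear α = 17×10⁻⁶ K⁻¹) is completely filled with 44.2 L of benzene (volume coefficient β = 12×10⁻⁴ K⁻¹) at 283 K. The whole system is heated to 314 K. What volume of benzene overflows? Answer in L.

1.57 L

The container also expands: β_container ≈ 3α = 5.1×10⁻⁵ /K
Net overflow = V₀(β_liq − 3α_cont)ΔT
β − 3α = 1.20×10⁻³ − 5.1×10⁻⁵ = 1.149×10⁻³ /K; ΔT = 31 K
ΔV = 44.2 × 1.149×10⁻³ × 31 = 1.57 L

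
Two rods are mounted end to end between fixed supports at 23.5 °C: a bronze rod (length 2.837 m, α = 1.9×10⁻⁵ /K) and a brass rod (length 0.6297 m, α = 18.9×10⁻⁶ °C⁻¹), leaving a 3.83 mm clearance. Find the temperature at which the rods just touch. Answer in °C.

Gap closes when ΔL₁ + ΔL₂ = 3.83 mm = 3.83×10⁻³ m
(α₁L₁ + α₂L₂)ΔT = g
α₁L₁ + α₂L₂ = 1.9×10⁻⁵×2.837 + 18.9×10⁻⁶×0.6297 = 6.580433×10⁻⁵ m/K
ΔT = 3.83×10⁻³ / 6.580433×10⁻⁵ = 58.203 K
T = 23.5 + 58.203 = 81.703 °C

T = 81.7 °C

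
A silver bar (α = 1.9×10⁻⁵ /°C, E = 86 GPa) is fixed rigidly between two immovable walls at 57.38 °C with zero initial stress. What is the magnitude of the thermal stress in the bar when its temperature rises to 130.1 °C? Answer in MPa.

σ = 119 MPa

Fully constrained: the free strain ε = αΔT is blocked, so σ = Eε = EαΔT.
|ΔT| = 72.72 K
σ = 86.0×10⁹ × 1.9×10⁻⁵ × 72.72 = 1.19×10⁸ Pa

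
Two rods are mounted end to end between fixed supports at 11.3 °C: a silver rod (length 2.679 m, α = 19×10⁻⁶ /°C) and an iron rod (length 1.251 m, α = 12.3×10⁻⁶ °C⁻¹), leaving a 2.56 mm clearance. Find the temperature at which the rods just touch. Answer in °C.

T = 49.9 °C

Gap closes when ΔL₁ + ΔL₂ = 2.56 mm = 2.56×10⁻³ m
(α₁L₁ + α₂L₂)ΔT = g
α₁L₁ + α₂L₂ = 19×10⁻⁶×2.679 + 12.3×10⁻⁶×1.251 = 6.62883×10⁻⁵ m/K
ΔT = 2.56×10⁻³ / 6.62883×10⁻⁵ = 38.619 K
T = 11.3 + 38.619 = 49.919 °C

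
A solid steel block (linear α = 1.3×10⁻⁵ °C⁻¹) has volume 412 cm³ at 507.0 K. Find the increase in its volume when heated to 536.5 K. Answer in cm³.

ΔV = 0.474 cm³

Isotropic solid: β ≈ 3α = 3.9×10⁻⁵ /K; ΔT = 29.5 K
ΔV = 3αV₀ΔT = 3(1.3×10⁻⁵)(412)(29.5) = 0.474 cm³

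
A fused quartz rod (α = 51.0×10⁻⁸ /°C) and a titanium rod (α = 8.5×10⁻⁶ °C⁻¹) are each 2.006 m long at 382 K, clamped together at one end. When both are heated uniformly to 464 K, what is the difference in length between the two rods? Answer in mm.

1.31 mm

ΔT = 82 K
fused quartz: ΔL = 51.0×10⁻⁸ × 2.006 m × 82 = 8.3891×10⁻⁵ m = 0.083891 mm
titanium: ΔL = 8.5×10⁻⁶ × 2.006 m × 82 = 1.3982×10⁻³ m = 1.3982 mm
difference = 1.3982 − 0.083891 = 1.314309 mm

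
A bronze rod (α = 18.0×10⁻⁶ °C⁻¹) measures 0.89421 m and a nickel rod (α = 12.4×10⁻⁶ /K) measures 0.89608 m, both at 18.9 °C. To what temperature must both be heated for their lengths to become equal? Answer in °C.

T = 394.1 °C

Equal length when α₁L₁ΔT − α₂L₂ΔT = L₂ − L₁ = 1.87×10⁻³ m
α₁L₁ = 1.609578×10⁻⁵, α₂L₂ = 1.1111392×10⁻⁵ → Δ(αL) = 4.984388×10⁻⁶ m/K
ΔT = 1.87×10⁻³ / 4.984388×10⁻⁶ = 375.171 K, so T = 18.9 + 375.171 = 394.071 °C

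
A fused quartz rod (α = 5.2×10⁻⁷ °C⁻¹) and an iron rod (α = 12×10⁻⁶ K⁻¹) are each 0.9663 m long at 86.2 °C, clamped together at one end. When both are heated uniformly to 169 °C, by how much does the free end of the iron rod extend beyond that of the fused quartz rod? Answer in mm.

0.919 mm

ΔT = 82.8 K
fused quartz: ΔL = 5.2×10⁻⁷ × 0.9663 m × 82.8 = 4.1605×10⁻⁵ m = 0.041605 mm
iron: ΔL = 12×10⁻⁶ × 0.9663 m × 82.8 = 9.6012×10⁻⁴ m = 0.96012 mm
difference = 0.96012 − 0.041605 = 0.918515 mm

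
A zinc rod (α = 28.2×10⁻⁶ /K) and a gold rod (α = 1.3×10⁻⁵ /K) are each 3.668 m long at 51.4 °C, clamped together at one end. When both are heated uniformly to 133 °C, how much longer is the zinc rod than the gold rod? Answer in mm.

4.55 mm

ΔT = 81.6 K
zinc: ΔL = 28.2×10⁻⁶ × 3.668 m × 81.6 = 8.4405×10⁻³ m = 8.4405 mm
gold: ΔL = 1.3×10⁻⁵ × 3.668 m × 81.6 = 3.8910×10⁻³ m = 3.8910 mm
difference = 8.4405 − 3.8910 = 4.5495 mm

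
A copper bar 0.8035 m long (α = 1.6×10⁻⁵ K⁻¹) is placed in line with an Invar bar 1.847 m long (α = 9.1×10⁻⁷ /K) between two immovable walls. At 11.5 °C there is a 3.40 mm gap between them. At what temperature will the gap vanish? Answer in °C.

α₁L₁ = 1.2856×10⁻⁵ m/K, α₂L₂ = 1.68077×10⁻⁶ m/K → total 1.453677×10⁻⁵ m/K
ΔT = g/(α₁L₁+α₂L₂) = 3.40×10⁻³ / 1.453677×10⁻⁵ = 233.89 K
T = 11.5 + 233.89 = 245.39 °C

T = 245 °C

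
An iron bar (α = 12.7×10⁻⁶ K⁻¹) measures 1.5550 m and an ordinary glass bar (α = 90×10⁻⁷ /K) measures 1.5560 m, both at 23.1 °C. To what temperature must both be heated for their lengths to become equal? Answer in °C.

Equal length when α₁L₁ΔT − α₂L₂ΔT = L₂ − L₁ = 1.00×10⁻³ m
α₁L₁ = 1.97485×10⁻⁵, α₂L₂ = 1.4004×10⁻⁵ → Δ(αL) = 5.7445×10⁻⁶ m/K
ΔT = 1.00×10⁻³ / 5.7445×10⁻⁶ = 174.080 K, so T = 23.1 + 174.080 = 197.180 °C

T = 197.2 °C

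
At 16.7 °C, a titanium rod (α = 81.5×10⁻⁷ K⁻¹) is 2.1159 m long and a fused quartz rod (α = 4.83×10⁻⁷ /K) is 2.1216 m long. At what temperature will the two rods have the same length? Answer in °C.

Equal length when α₁L₁ΔT − α₂L₂ΔT = L₂ − L₁ = 5.70×10⁻³ m
α₁L₁ = 1.7244585×10⁻⁵, α₂L₂ = 1.0247328×10⁻⁶ → Δ(αL) = 1.62198522×10⁻⁵ m/K
ΔT = 5.70×10⁻³ / 1.62198522×10⁻⁵ = 351.421 K, so T = 16.7 + 351.421 = 368.121 °C

T = 368.1 °C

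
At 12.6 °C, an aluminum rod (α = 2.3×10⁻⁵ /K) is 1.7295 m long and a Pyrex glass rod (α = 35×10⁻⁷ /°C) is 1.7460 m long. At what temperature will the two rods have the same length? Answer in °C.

T = 502.7 °C

Equal length when α₁L₁ΔT − α₂L₂ΔT = L₂ − L₁ = 1.65×10⁻² m
α₁L₁ = 3.97785×10⁻⁵, α₂L₂ = 6.111×10⁻⁶ → Δ(αL) = 3.36675×10⁻⁵ m/K
ΔT = 1.65×10⁻² / 3.36675×10⁻⁵ = 490.087 K, so T = 12.6 + 490.087 = 502.687 °C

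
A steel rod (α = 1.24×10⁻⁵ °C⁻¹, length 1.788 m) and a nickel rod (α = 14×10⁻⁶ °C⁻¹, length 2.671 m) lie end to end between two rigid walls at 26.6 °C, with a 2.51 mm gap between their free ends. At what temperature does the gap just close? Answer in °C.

T = 68.7 °C

Gap closes when ΔL₁ + ΔL₂ = 2.51 mm = 2.51×10⁻³ m
(α₁L₁ + α₂L₂)ΔT = g
α₁L₁ + α₂L₂ = 1.24×10⁻⁵×1.788 + 14×10⁻⁶×2.671 = 5.95652×10⁻⁵ m/K
ΔT = 2.51×10⁻³ / 5.95652×10⁻⁵ = 42.139 K
T = 26.6 + 42.139 = 68.739 °C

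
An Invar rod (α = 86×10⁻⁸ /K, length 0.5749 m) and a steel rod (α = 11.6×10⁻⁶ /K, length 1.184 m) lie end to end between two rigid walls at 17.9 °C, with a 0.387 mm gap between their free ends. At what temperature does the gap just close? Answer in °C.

α₁L₁ = 4.94414×10⁻⁷ m/K, α₂L₂ = 1.37344×10⁻⁵ m/K → total 1.4228814×10⁻⁵ m/K
ΔT = g/(α₁L₁+α₂L₂) = 3.87×10⁻⁴ / 1.4228814×10⁻⁵ = 27.198 K
T = 17.9 + 27.198 = 45.098 °C

T = 45.1 °C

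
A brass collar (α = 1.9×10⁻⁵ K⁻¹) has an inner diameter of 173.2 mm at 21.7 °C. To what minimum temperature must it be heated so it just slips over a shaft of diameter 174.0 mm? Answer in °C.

T = 265 °C

Required Δd = 174.0 − 173.2 = 0.8 mm
Δd = αd₀ΔT ⇒ ΔT = Δd/(αd₀) = 0.8 / (1.9×10⁻⁵ × 173.2) = 243.10 K
T_min = 21.7 + 243.10 = 264.80 °C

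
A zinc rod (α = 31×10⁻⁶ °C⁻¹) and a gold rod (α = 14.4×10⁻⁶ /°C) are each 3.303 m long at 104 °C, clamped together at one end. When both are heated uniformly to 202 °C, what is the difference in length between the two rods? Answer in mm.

ΔT = 98 K
zinc: ΔL = 31×10⁻⁶ × 3.303 m × 98 = 1.0035×10⁻² m = 10.035 mm
gold: ΔL = 14.4×10⁻⁶ × 3.303 m × 98 = 4.6612×10⁻³ m = 4.6612 mm
difference = 10.035 − 4.6612 = 5.3738 mm

5.37 mm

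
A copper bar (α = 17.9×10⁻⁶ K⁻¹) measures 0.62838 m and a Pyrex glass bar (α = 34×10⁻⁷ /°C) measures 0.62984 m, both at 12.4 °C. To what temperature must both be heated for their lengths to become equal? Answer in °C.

L₁(1 + α₁ΔT) = L₂(1 + α₂ΔT) ⇒ ΔT = (L₂ − L₁)/(α₁L₁ − α₂L₂)
L₂ − L₁ = 0.62984 − 0.62838 = 1.46×10⁻³ m
α₁L₁ − α₂L₂ = 17.9×10⁻⁶×0.62838 − 34×10⁻⁷×0.62984 = 9.106546×10⁻⁶ m/K
ΔT = 1.46×10⁻³ / 9.106546×10⁻⁶ = 160.324 K
T = 12.4 + 160.324 = 172.724 °C

T = 172.7 °C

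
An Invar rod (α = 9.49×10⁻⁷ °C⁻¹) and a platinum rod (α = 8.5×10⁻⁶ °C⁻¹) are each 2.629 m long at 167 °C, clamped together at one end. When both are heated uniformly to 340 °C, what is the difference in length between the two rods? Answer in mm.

ΔT = 173 K
Invar: ΔL = 9.49×10⁻⁷ × 2.629 m × 173 = 4.3162×10⁻⁴ m = 0.43162 mm
platinum: ΔL = 8.5×10⁻⁶ × 2.629 m × 173 = 3.8659×10⁻³ m = 3.8659 mm
difference = 3.8659 − 0.43162 = 3.43428 mm

3.43 mm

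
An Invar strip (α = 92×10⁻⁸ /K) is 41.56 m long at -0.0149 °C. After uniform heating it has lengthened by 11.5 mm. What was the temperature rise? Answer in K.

ΔL = αL₀ΔT ⇒ ΔT = ΔL / (αL₀)
ΔT = 11.5×10⁻³ m / (92×10⁻⁸ × 41.56 m) = 300.77 K

ΔT = 301 K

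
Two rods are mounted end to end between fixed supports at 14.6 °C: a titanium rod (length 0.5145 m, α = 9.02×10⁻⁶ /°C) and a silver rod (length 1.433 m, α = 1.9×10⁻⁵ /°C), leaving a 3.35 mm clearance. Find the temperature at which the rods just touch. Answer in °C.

Gap closes when ΔL₁ + ΔL₂ = 3.35 mm = 3.35×10⁻³ m
(α₁L₁ + α₂L₂)ΔT = g
α₁L₁ + α₂L₂ = 9.02×10⁻⁶×0.5145 + 1.9×10⁻⁵×1.433 = 3.186779×10⁻⁵ m/K
ΔT = 3.35×10⁻³ / 3.186779×10⁻⁵ = 105.12 K
T = 14.6 + 105.12 = 119.72 °C

T = 120 °C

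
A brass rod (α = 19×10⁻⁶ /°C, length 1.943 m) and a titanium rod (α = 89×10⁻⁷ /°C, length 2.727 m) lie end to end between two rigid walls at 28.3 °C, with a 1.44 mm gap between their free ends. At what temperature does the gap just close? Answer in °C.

T = 51.8 °C

Gap closes when ΔL₁ + ΔL₂ = 1.44 mm = 1.44×10⁻³ m
(α₁L₁ + α₂L₂)ΔT = g
α₁L₁ + α₂L₂ = 19×10⁻⁶×1.943 + 89×10⁻⁷×2.727 = 6.11873×10⁻⁵ m/K
ΔT = 1.44×10⁻³ / 6.11873×10⁻⁵ = 23.534 K
T = 28.3 + 23.534 = 51.834 °C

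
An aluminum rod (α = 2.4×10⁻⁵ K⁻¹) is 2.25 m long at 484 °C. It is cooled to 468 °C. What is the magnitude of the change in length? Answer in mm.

ΔL = 0.864 mm

|ΔT| = |468 − 484| = 16 K
ΔL = αL₀ΔT = (2.4×10⁻⁵)(2.25)(16) = 8.64×10⁻⁴ m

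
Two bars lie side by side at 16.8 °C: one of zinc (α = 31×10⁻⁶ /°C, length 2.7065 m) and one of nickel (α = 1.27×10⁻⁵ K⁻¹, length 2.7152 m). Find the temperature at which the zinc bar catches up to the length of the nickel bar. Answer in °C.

T = 192.8 °C

L₁(1 + α₁ΔT) = L₂(1 + α₂ΔT) ⇒ ΔT = (L₂ − L₁)/(α₁L₁ − α₂L₂)
L₂ − L₁ = 2.7152 − 2.7065 = 8.70×10⁻³ m
α₁L₁ − α₂L₂ = 31×10⁻⁶×2.7065 − 1.27×10⁻⁵×2.7152 = 4.941846×10⁻⁵ m/K
ΔT = 8.70×10⁻³ / 4.941846×10⁻⁵ = 176.048 K
T = 16.8 + 176.048 = 192.848 °C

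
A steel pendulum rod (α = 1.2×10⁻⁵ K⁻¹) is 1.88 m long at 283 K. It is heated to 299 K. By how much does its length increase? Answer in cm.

|ΔT| = |299 − 283| = 16 K
ΔL = αL₀ΔT = (1.2×10⁻⁵)(1.88)(16) = 3.61×10⁻⁴ m

ΔL = 0.0361 cm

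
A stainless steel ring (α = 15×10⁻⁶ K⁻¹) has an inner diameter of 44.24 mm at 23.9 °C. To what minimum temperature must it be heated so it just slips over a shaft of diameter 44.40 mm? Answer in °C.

T = 265 °C

Required Δd = 44.40 − 44.24 = 0.16 mm
Δd = αd₀ΔT ⇒ ΔT = Δd/(αd₀) = 0.16 / (15×10⁻⁶ × 44.24) = 241.11 K
T_min = 23.9 + 241.11 = 265.01 °C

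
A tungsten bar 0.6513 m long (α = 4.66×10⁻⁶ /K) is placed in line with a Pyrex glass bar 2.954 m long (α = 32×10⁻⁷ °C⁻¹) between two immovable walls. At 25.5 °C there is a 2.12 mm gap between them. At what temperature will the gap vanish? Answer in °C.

α₁L₁ = 3.035058×10⁻⁶ m/K, α₂L₂ = 9.4528×10⁻⁶ m/K → total 1.2487858×10⁻⁵ m/K
ΔT = g/(α₁L₁+α₂L₂) = 2.12×10⁻³ / 1.2487858×10⁻⁵ = 169.76 K
T = 25.5 + 169.76 = 195.26 °C

T = 195 °C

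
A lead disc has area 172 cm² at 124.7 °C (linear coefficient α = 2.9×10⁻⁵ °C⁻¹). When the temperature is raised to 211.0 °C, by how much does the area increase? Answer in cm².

Area coefficient ≈ 2α; |ΔT| = 86.3 K
ΔA = 2αA₀ΔT = 2(2.9×10⁻⁵)(172)(86.3) = 0.861 cm²

ΔA = 0.861 cm²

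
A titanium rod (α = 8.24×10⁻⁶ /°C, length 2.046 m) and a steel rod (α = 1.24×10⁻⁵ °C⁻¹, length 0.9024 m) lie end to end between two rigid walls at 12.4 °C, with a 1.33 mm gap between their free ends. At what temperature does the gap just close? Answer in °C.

Gap closes when ΔL₁ + ΔL₂ = 1.33 mm = 1.33×10⁻³ m
(α₁L₁ + α₂L₂)ΔT = g
α₁L₁ + α₂L₂ = 8.24×10⁻⁶×2.046 + 1.24×10⁻⁵×0.9024 = 2.80488×10⁻⁵ m/K
ΔT = 1.33×10⁻³ / 2.80488×10⁻⁵ = 47.417 K
T = 12.4 + 47.417 = 59.817 °C

T = 59.8 °C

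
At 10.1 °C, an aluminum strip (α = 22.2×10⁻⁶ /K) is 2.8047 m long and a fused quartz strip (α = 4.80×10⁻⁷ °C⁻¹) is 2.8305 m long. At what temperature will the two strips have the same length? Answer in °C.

Equal length when α₁L₁ΔT − α₂L₂ΔT = L₂ − L₁ = 2.58×10⁻² m
α₁L₁ = 6.226434×10⁻⁵, α₂L₂ = 1.35864×10⁻⁶ → Δ(αL) = 6.09057×10⁻⁵ m/K
ΔT = 2.58×10⁻² / 6.09057×10⁻⁵ = 423.606 K, so T = 10.1 + 423.606 = 433.706 °C

T = 433.7 °C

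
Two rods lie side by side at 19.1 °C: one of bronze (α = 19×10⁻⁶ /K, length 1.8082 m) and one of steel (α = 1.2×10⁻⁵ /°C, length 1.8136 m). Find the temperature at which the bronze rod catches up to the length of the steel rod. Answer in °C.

T = 447.9 °C

Equal length when α₁L₁ΔT − α₂L₂ΔT = L₂ − L₁ = 5.40×10⁻³ m
α₁L₁ = 3.43558×10⁻⁵, α₂L₂ = 2.17632×10⁻⁵ → Δ(αL) = 1.25926×10⁻⁵ m/K
ΔT = 5.40×10⁻³ / 1.25926×10⁻⁵ = 428.823 K, so T = 19.1 + 428.823 = 447.923 °C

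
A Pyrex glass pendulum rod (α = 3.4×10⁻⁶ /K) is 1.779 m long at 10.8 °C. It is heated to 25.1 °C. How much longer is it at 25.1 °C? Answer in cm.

|ΔT| = |25.1 − 10.8| = 14.3 K
ΔL = αL₀ΔT = (3.4×10⁻⁶)(1.779)(14.3) = 8.65×10⁻⁵ m

ΔL = 0.00865 cm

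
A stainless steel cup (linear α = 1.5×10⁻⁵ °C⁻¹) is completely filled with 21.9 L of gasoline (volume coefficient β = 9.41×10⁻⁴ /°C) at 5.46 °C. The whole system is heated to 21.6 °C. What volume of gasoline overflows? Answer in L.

0.317 L

The cup also expands: β_container ≈ 3α = 4.5×10⁻⁵ /K
Net overflow = V₀(β_liq − 3α_cont)ΔT
β − 3α = 9.41×10⁻⁴ − 4.5×10⁻⁵ = 8.96×10⁻⁴ /K; ΔT = 16.14 K
ΔV = 21.9 × 8.96×10⁻⁴ × 16.14 = 0.317 L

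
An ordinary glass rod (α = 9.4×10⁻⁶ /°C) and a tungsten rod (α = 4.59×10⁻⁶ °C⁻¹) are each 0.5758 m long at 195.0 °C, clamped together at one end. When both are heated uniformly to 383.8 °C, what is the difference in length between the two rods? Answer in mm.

0.523 mm

ΔT = 188.8 K
ordinary glass: ΔL = 9.4×10⁻⁶ × 0.5758 m × 188.8 = 1.0219×10⁻³ m = 1.0219 mm
tungsten: ΔL = 4.59×10⁻⁶ × 0.5758 m × 188.8 = 4.9898×10⁻⁴ m = 0.49898 mm
difference = 1.0219 − 0.49898 = 0.52292 mm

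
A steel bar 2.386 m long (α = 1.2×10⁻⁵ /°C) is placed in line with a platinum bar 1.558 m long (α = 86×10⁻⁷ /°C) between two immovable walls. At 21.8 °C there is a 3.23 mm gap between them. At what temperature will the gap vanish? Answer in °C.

T = 98.6 °C

α₁L₁ = 2.8632×10⁻⁵ m/K, α₂L₂ = 1.33988×10⁻⁵ m/K → total 4.20308×10⁻⁵ m/K
ΔT = g/(α₁L₁+α₂L₂) = 3.23×10⁻³ / 4.20308×10⁻⁵ = 76.848 K
T = 21.8 + 76.848 = 98.648 °C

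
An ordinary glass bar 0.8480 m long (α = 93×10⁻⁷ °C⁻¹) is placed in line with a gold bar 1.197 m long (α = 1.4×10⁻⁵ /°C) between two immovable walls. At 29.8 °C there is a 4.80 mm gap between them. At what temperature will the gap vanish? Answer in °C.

T = 225 °C

α₁L₁ = 7.8864×10⁻⁶ m/K, α₂L₂ = 1.6758×10⁻⁵ m/K → total 2.46444×10⁻⁵ m/K
ΔT = g/(α₁L₁+α₂L₂) = 4.80×10⁻³ / 2.46444×10⁻⁵ = 194.77 K
T = 29.8 + 194.77 = 224.57 °C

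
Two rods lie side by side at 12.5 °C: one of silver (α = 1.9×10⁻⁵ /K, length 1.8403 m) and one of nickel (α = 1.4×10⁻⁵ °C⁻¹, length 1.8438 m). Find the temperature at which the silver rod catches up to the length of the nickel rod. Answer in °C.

Equal length when α₁L₁ΔT − α₂L₂ΔT = L₂ − L₁ = 3.50×10⁻³ m
α₁L₁ = 3.49657×10⁻⁵, α₂L₂ = 2.58132×10⁻⁵ → Δ(αL) = 9.1525×10⁻⁶ m/K
ΔT = 3.50×10⁻³ / 9.1525×10⁻⁶ = 382.409 K, so T = 12.5 + 382.409 = 394.909 °C

T = 394.9 °C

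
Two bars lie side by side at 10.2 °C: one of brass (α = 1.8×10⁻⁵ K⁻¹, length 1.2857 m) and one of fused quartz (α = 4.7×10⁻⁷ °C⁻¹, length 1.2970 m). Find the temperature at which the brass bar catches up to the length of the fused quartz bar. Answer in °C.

T = 511.7 °C

Equal length when α₁L₁ΔT − α₂L₂ΔT = L₂ − L₁ = 1.13×10⁻² m
α₁L₁ = 2.31426×10⁻⁵, α₂L₂ = 6.0959×10⁻⁷ → Δ(αL) = 2.253301×10⁻⁵ m/K
ΔT = 1.13×10⁻² / 2.253301×10⁻⁵ = 501.486 K, so T = 10.2 + 501.486 = 511.686 °C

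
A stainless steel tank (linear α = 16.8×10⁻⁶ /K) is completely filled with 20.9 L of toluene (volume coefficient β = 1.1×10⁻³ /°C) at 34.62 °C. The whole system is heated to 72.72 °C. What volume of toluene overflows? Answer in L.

0.836 L

The tank also expands: β_container ≈ 3α = 5.04×10⁻⁵ /K
Net overflow = V₀(β_liq − 3α_cont)ΔT
β − 3α = 1.10×10⁻³ − 5.04×10⁻⁵ = 1.0496×10⁻³ /K; ΔT = 38.10 K
ΔV = 20.9 × 1.0496×10⁻³ × 38.10 = 0.836 L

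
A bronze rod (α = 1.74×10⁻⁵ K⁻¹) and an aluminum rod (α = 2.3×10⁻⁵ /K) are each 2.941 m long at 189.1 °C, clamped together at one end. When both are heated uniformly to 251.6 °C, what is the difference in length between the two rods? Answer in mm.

ΔT = 62.5 K
bronze: ΔL = 1.74×10⁻⁵ × 2.941 m × 62.5 = 3.1983×10⁻³ m = 3.1983 mm
aluminum: ΔL = 2.3×10⁻⁵ × 2.941 m × 62.5 = 4.2277×10⁻³ m = 4.2277 mm
difference = 4.2277 − 3.1983 = 1.0294 mm

1.03 mm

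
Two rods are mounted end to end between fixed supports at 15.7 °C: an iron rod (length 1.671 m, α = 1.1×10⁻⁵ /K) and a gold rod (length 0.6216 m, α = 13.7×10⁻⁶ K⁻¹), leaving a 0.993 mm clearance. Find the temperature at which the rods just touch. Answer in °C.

T = 52.6 °C

Gap closes when ΔL₁ + ΔL₂ = 0.993 mm = 9.93×10⁻⁴ m
(α₁L₁ + α₂L₂)ΔT = g
α₁L₁ + α₂L₂ = 1.1×10⁻⁵×1.671 + 13.7×10⁻⁶×0.6216 = 2.689692×10⁻⁵ m/K
ΔT = 9.93×10⁻⁴ / 2.689692×10⁻⁵ = 36.919 K
T = 15.7 + 36.919 = 52.619 °C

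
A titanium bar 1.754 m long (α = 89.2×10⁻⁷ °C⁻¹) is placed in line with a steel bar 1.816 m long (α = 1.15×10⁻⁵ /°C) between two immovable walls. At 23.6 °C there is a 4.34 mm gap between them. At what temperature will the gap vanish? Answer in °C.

T = 142 °C

α₁L₁ = 1.564568×10⁻⁵ m/K, α₂L₂ = 2.0884×10⁻⁵ m/K → total 3.652968×10⁻⁵ m/K
ΔT = g/(α₁L₁+α₂L₂) = 4.34×10⁻³ / 3.652968×10⁻⁵ = 118.81 K
T = 23.6 + 118.81 = 142.41 °C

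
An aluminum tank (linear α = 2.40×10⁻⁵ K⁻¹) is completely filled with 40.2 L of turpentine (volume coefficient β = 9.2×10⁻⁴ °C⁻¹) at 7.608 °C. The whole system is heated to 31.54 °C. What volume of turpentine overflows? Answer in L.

The tank also expands: β_container ≈ 3α = 7.2×10⁻⁵ /K
Net overflow = V₀(β_liq − 3α_cont)ΔT
β − 3α = 9.20×10⁻⁴ − 7.2×10⁻⁵ = 8.48×10⁻⁴ /K; ΔT = 23.932 K
ΔV = 40.2 × 8.48×10⁻⁴ × 23.932 = 0.816 L

0.816 L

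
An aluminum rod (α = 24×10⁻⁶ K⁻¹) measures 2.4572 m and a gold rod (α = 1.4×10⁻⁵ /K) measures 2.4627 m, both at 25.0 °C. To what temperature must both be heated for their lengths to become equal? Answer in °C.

T = 249.5 °C

L₁(1 + α₁ΔT) = L₂(1 + α₂ΔT) ⇒ ΔT = (L₂ − L₁)/(α₁L₁ − α₂L₂)
L₂ − L₁ = 2.4627 − 2.4572 = 5.50×10⁻³ m
α₁L₁ − α₂L₂ = 24×10⁻⁶×2.4572 − 1.4×10⁻⁵×2.4627 = 2.4495×10⁻⁵ m/K
ΔT = 5.50×10⁻³ / 2.4495×10⁻⁵ = 224.536 K
T = 25.0 + 224.536 = 249.536 °C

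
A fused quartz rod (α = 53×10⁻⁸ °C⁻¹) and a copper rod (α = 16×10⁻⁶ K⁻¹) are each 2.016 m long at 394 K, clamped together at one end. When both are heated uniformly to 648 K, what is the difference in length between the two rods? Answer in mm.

7.92 mm

ΔT = 254 K
fused quartz: ΔL = 53×10⁻⁸ × 2.016 m × 254 = 2.7139×10⁻⁴ m = 0.27139 mm
copper: ΔL = 16×10⁻⁶ × 2.016 m × 254 = 8.1930×10⁻³ m = 8.1930 mm
difference = 8.1930 − 0.27139 = 7.92161 mm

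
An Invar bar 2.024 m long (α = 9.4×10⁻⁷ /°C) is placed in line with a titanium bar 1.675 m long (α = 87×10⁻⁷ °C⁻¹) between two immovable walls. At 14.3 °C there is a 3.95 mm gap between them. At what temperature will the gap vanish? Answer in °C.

Gap closes when ΔL₁ + ΔL₂ = 3.95 mm = 3.95×10⁻³ m
(α₁L₁ + α₂L₂)ΔT = g
α₁L₁ + α₂L₂ = 9.4×10⁻⁷×2.024 + 87×10⁻⁷×1.675 = 1.647506×10⁻⁵ m/K
ΔT = 3.95×10⁻³ / 1.647506×10⁻⁵ = 239.76 K
T = 14.3 + 239.76 = 254.06 °C

T = 254 °C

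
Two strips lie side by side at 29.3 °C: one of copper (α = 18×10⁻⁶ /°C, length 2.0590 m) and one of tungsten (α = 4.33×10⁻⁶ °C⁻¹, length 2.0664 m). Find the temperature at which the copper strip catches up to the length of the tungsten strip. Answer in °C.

Equal length when α₁L₁ΔT − α₂L₂ΔT = L₂ − L₁ = 7.40×10⁻³ m
α₁L₁ = 3.7062×10⁻⁵, α₂L₂ = 8.947512×10⁻⁶ → Δ(αL) = 2.8114488×10⁻⁵ m/K
ΔT = 7.40×10⁻³ / 2.8114488×10⁻⁵ = 263.209 K, so T = 29.3 + 263.209 = 292.509 °C

T = 292.5 °C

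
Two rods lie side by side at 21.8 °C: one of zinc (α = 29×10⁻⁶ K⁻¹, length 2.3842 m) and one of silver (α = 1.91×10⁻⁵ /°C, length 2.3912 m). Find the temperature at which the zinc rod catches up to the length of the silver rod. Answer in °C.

T = 320.1 °C

Equal length when α₁L₁ΔT − α₂L₂ΔT = L₂ − L₁ = 7.00×10⁻³ m
α₁L₁ = 6.91418×10⁻⁵, α₂L₂ = 4.567192×10⁻⁵ → Δ(αL) = 2.346988×10⁻⁵ m/K
ΔT = 7.00×10⁻³ / 2.346988×10⁻⁵ = 298.255 K, so T = 21.8 + 298.255 = 320.055 °C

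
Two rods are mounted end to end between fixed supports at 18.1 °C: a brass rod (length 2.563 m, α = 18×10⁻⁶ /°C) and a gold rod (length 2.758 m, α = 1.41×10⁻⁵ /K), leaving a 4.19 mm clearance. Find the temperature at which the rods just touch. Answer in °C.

T = 67.4 °C

α₁L₁ = 4.6134×10⁻⁵ m/K, α₂L₂ = 3.88878×10⁻⁵ m/K → total 8.50218×10⁻⁵ m/K
ΔT = g/(α₁L₁+α₂L₂) = 4.19×10⁻³ / 8.50218×10⁻⁵ = 49.281 K
T = 18.1 + 49.281 = 67.381 °C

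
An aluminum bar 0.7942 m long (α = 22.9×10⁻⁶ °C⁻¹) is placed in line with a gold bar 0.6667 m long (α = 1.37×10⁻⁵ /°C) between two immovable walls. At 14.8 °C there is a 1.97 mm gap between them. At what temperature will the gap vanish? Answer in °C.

α₁L₁ = 1.818718×10⁻⁵ m/K, α₂L₂ = 9.13379×10⁻⁶ m/K → total 2.732097×10⁻⁵ m/K
ΔT = g/(α₁L₁+α₂L₂) = 1.97×10⁻³ / 2.732097×10⁻⁵ = 72.106 K
T = 14.8 + 72.106 = 86.906 °C

T = 86.9 °C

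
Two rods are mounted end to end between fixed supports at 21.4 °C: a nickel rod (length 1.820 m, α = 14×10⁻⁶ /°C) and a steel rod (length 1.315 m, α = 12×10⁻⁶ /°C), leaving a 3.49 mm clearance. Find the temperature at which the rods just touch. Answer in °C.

α₁L₁ = 2.548×10⁻⁵ m/K, α₂L₂ = 1.578×10⁻⁵ m/K → total 4.126×10⁻⁵ m/K
ΔT = g/(α₁L₁+α₂L₂) = 3.49×10⁻³ / 4.126×10⁻⁵ = 84.59 K
T = 21.4 + 84.59 = 105.99 °C

T = 106 °C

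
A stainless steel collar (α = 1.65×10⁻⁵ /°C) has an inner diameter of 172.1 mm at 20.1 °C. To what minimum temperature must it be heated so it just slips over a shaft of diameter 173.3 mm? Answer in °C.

T = 443 °C

Required Δd = 173.3 − 172.1 = 1.2 mm
Δd = αd₀ΔT ⇒ ΔT = Δd/(αd₀) = 1.2 / (1.65×10⁻⁵ × 172.1) = 422.59 K
T_min = 20.1 + 422.59 = 442.69 °C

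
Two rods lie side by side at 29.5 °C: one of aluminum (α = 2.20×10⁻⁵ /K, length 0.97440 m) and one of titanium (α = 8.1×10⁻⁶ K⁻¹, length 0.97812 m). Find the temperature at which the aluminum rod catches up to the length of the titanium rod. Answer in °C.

T = 304.8 °C

L₁(1 + α₁ΔT) = L₂(1 + α₂ΔT) ⇒ ΔT = (L₂ − L₁)/(α₁L₁ − α₂L₂)
L₂ − L₁ = 0.97812 − 0.97440 = 3.72×10⁻³ m
α₁L₁ − α₂L₂ = 2.20×10⁻⁵×0.97440 − 8.1×10⁻⁶×0.97812 = 1.3514028×10⁻⁵ m/K
ΔT = 3.72×10⁻³ / 1.3514028×10⁻⁵ = 275.270 K
T = 29.5 + 275.270 = 304.770 °C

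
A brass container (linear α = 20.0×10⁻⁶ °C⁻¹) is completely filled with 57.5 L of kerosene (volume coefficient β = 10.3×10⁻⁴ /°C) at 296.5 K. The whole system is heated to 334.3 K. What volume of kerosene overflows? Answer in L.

The container also expands: β_container ≈ 3α = 6.0×10⁻⁵ /K
Net overflow = V₀(β_liq − 3α_cont)ΔT
β − 3α = 1.03×10⁻³ − 6.0×10⁻⁵ = 9.70×10⁻⁴ /K; ΔT = 37.8 K
ΔV = 57.5 × 9.70×10⁻⁴ × 37.8 = 2.11 L

2.11 L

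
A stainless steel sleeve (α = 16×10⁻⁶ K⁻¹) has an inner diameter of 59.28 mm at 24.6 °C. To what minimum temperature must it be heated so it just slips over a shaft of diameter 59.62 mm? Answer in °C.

T = 383 °C

Required Δd = 59.62 − 59.28 = 0.34 mm
Δd = αd₀ΔT ⇒ ΔT = Δd/(αd₀) = 0.34 / (16×10⁻⁶ × 59.28) = 358.47 K
T_min = 24.6 + 358.47 = 383.07 °C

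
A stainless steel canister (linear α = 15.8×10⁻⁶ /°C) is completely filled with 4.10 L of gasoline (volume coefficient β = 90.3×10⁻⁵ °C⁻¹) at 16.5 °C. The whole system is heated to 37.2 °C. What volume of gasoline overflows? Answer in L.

The canister also expands: β_container ≈ 3α = 4.74×10⁻⁵ /K
Net overflow = V₀(β_liq − 3α_cont)ΔT
β − 3α = 9.03×10⁻⁴ − 4.74×10⁻⁵ = 8.556×10⁻⁴ /K; ΔT = 20.7 K
ΔV = 4.10 × 8.556×10⁻⁴ × 20.7 = 0.0726 L

0.0726 L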